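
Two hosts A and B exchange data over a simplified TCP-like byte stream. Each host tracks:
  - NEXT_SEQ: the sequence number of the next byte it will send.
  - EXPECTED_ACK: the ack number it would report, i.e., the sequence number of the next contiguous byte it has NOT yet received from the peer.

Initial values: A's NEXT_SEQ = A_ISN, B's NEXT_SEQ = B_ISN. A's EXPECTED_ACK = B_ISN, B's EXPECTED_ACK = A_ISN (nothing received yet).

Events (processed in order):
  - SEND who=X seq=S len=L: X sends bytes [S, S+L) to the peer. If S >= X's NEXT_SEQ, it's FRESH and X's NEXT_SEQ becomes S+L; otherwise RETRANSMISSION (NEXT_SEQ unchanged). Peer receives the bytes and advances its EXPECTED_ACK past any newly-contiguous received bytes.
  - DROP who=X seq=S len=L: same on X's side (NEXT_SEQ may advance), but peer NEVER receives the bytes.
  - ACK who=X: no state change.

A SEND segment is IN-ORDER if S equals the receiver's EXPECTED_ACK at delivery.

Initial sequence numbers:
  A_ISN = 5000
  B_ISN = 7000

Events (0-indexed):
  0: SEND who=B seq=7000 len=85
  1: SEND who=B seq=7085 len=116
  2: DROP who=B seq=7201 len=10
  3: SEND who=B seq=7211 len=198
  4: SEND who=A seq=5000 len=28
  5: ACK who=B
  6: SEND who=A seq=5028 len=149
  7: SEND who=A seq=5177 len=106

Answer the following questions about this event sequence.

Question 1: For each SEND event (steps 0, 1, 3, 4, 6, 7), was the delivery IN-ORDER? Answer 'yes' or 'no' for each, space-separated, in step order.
Answer: yes yes no yes yes yes

Derivation:
Step 0: SEND seq=7000 -> in-order
Step 1: SEND seq=7085 -> in-order
Step 3: SEND seq=7211 -> out-of-order
Step 4: SEND seq=5000 -> in-order
Step 6: SEND seq=5028 -> in-order
Step 7: SEND seq=5177 -> in-order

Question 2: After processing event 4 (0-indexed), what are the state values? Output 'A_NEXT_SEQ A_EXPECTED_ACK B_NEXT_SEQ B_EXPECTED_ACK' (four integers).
After event 0: A_seq=5000 A_ack=7085 B_seq=7085 B_ack=5000
After event 1: A_seq=5000 A_ack=7201 B_seq=7201 B_ack=5000
After event 2: A_seq=5000 A_ack=7201 B_seq=7211 B_ack=5000
After event 3: A_seq=5000 A_ack=7201 B_seq=7409 B_ack=5000
After event 4: A_seq=5028 A_ack=7201 B_seq=7409 B_ack=5028

5028 7201 7409 5028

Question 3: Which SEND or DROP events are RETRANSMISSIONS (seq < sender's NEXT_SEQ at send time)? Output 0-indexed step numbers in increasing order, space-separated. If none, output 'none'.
Step 0: SEND seq=7000 -> fresh
Step 1: SEND seq=7085 -> fresh
Step 2: DROP seq=7201 -> fresh
Step 3: SEND seq=7211 -> fresh
Step 4: SEND seq=5000 -> fresh
Step 6: SEND seq=5028 -> fresh
Step 7: SEND seq=5177 -> fresh

Answer: none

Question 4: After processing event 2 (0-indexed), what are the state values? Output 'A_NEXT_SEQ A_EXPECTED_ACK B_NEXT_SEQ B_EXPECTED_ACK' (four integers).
After event 0: A_seq=5000 A_ack=7085 B_seq=7085 B_ack=5000
After event 1: A_seq=5000 A_ack=7201 B_seq=7201 B_ack=5000
After event 2: A_seq=5000 A_ack=7201 B_seq=7211 B_ack=5000

5000 7201 7211 5000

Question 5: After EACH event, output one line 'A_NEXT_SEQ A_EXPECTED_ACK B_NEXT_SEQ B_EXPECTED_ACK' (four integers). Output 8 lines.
5000 7085 7085 5000
5000 7201 7201 5000
5000 7201 7211 5000
5000 7201 7409 5000
5028 7201 7409 5028
5028 7201 7409 5028
5177 7201 7409 5177
5283 7201 7409 5283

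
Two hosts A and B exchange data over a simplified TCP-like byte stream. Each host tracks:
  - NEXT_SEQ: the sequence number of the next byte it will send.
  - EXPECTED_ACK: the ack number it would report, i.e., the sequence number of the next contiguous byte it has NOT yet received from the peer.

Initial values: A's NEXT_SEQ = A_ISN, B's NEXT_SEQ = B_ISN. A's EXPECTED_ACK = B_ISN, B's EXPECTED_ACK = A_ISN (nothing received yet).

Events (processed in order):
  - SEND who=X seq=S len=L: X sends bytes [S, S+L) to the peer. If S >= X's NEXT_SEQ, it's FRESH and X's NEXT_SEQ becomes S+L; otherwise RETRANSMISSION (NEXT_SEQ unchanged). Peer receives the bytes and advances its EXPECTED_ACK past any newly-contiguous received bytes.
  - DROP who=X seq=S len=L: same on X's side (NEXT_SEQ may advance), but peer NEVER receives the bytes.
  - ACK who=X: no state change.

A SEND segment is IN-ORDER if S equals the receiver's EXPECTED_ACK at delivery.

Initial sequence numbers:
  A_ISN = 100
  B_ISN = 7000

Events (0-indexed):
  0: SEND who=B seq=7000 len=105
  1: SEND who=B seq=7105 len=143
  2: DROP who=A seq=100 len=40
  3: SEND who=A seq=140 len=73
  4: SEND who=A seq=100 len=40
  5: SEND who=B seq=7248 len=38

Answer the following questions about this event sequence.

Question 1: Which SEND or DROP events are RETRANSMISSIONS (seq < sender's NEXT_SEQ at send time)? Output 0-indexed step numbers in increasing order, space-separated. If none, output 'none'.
Step 0: SEND seq=7000 -> fresh
Step 1: SEND seq=7105 -> fresh
Step 2: DROP seq=100 -> fresh
Step 3: SEND seq=140 -> fresh
Step 4: SEND seq=100 -> retransmit
Step 5: SEND seq=7248 -> fresh

Answer: 4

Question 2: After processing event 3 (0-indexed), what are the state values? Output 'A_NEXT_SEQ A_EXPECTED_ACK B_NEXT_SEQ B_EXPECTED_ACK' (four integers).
After event 0: A_seq=100 A_ack=7105 B_seq=7105 B_ack=100
After event 1: A_seq=100 A_ack=7248 B_seq=7248 B_ack=100
After event 2: A_seq=140 A_ack=7248 B_seq=7248 B_ack=100
After event 3: A_seq=213 A_ack=7248 B_seq=7248 B_ack=100

213 7248 7248 100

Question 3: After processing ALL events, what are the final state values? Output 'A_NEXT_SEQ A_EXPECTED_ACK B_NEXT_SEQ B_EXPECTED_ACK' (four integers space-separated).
Answer: 213 7286 7286 213

Derivation:
After event 0: A_seq=100 A_ack=7105 B_seq=7105 B_ack=100
After event 1: A_seq=100 A_ack=7248 B_seq=7248 B_ack=100
After event 2: A_seq=140 A_ack=7248 B_seq=7248 B_ack=100
After event 3: A_seq=213 A_ack=7248 B_seq=7248 B_ack=100
After event 4: A_seq=213 A_ack=7248 B_seq=7248 B_ack=213
After event 5: A_seq=213 A_ack=7286 B_seq=7286 B_ack=213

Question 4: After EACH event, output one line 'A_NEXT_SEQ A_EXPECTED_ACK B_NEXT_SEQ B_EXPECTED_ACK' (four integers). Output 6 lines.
100 7105 7105 100
100 7248 7248 100
140 7248 7248 100
213 7248 7248 100
213 7248 7248 213
213 7286 7286 213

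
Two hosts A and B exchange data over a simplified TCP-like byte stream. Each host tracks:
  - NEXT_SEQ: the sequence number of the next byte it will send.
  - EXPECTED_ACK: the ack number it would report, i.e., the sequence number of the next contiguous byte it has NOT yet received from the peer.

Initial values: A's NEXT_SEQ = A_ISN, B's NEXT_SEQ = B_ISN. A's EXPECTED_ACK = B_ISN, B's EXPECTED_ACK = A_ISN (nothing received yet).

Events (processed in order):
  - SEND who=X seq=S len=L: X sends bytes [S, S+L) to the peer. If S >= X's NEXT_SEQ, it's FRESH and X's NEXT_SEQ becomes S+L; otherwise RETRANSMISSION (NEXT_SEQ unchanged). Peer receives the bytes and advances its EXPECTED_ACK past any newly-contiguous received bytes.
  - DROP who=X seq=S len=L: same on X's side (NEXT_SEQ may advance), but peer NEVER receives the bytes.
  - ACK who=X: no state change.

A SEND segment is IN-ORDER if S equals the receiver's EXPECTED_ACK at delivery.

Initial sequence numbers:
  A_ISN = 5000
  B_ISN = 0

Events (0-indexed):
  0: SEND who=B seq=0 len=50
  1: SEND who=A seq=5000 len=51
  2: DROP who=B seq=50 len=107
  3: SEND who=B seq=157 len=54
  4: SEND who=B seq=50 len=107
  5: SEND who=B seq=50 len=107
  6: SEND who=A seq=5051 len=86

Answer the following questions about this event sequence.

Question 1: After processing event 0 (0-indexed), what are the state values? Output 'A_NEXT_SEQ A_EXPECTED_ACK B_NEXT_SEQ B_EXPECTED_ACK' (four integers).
After event 0: A_seq=5000 A_ack=50 B_seq=50 B_ack=5000

5000 50 50 5000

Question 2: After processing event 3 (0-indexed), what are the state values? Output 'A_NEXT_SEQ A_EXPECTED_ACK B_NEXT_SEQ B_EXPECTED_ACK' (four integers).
After event 0: A_seq=5000 A_ack=50 B_seq=50 B_ack=5000
After event 1: A_seq=5051 A_ack=50 B_seq=50 B_ack=5051
After event 2: A_seq=5051 A_ack=50 B_seq=157 B_ack=5051
After event 3: A_seq=5051 A_ack=50 B_seq=211 B_ack=5051

5051 50 211 5051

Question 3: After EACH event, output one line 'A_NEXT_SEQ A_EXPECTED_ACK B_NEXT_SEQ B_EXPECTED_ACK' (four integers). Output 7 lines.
5000 50 50 5000
5051 50 50 5051
5051 50 157 5051
5051 50 211 5051
5051 211 211 5051
5051 211 211 5051
5137 211 211 5137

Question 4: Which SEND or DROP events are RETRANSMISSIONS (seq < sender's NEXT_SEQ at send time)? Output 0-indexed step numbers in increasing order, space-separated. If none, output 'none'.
Answer: 4 5

Derivation:
Step 0: SEND seq=0 -> fresh
Step 1: SEND seq=5000 -> fresh
Step 2: DROP seq=50 -> fresh
Step 3: SEND seq=157 -> fresh
Step 4: SEND seq=50 -> retransmit
Step 5: SEND seq=50 -> retransmit
Step 6: SEND seq=5051 -> fresh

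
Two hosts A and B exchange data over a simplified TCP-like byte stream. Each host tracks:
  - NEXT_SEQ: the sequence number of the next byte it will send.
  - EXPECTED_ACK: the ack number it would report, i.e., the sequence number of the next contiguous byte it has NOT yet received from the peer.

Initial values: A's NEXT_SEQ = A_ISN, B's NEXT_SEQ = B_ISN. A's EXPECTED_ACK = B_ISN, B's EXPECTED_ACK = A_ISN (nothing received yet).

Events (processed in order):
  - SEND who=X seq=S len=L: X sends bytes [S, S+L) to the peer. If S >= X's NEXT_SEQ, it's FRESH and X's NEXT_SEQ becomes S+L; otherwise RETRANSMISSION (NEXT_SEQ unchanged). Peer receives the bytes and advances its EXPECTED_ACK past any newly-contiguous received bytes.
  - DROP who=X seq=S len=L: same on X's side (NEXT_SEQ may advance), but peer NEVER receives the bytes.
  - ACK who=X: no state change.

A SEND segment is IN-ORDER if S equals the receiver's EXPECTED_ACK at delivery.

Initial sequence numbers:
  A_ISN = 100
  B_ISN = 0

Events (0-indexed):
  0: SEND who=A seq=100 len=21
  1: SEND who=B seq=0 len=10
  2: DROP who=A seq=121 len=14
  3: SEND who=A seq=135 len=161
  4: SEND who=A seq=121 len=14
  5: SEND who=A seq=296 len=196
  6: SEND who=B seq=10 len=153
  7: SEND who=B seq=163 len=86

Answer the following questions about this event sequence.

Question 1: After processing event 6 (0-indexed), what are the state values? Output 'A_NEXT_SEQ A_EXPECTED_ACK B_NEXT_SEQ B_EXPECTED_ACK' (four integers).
After event 0: A_seq=121 A_ack=0 B_seq=0 B_ack=121
After event 1: A_seq=121 A_ack=10 B_seq=10 B_ack=121
After event 2: A_seq=135 A_ack=10 B_seq=10 B_ack=121
After event 3: A_seq=296 A_ack=10 B_seq=10 B_ack=121
After event 4: A_seq=296 A_ack=10 B_seq=10 B_ack=296
After event 5: A_seq=492 A_ack=10 B_seq=10 B_ack=492
After event 6: A_seq=492 A_ack=163 B_seq=163 B_ack=492

492 163 163 492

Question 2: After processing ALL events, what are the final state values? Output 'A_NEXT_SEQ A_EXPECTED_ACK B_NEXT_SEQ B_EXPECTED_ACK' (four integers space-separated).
After event 0: A_seq=121 A_ack=0 B_seq=0 B_ack=121
After event 1: A_seq=121 A_ack=10 B_seq=10 B_ack=121
After event 2: A_seq=135 A_ack=10 B_seq=10 B_ack=121
After event 3: A_seq=296 A_ack=10 B_seq=10 B_ack=121
After event 4: A_seq=296 A_ack=10 B_seq=10 B_ack=296
After event 5: A_seq=492 A_ack=10 B_seq=10 B_ack=492
After event 6: A_seq=492 A_ack=163 B_seq=163 B_ack=492
After event 7: A_seq=492 A_ack=249 B_seq=249 B_ack=492

Answer: 492 249 249 492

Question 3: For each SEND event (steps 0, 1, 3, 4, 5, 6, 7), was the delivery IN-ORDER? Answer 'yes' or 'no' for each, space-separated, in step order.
Answer: yes yes no yes yes yes yes

Derivation:
Step 0: SEND seq=100 -> in-order
Step 1: SEND seq=0 -> in-order
Step 3: SEND seq=135 -> out-of-order
Step 4: SEND seq=121 -> in-order
Step 5: SEND seq=296 -> in-order
Step 6: SEND seq=10 -> in-order
Step 7: SEND seq=163 -> in-order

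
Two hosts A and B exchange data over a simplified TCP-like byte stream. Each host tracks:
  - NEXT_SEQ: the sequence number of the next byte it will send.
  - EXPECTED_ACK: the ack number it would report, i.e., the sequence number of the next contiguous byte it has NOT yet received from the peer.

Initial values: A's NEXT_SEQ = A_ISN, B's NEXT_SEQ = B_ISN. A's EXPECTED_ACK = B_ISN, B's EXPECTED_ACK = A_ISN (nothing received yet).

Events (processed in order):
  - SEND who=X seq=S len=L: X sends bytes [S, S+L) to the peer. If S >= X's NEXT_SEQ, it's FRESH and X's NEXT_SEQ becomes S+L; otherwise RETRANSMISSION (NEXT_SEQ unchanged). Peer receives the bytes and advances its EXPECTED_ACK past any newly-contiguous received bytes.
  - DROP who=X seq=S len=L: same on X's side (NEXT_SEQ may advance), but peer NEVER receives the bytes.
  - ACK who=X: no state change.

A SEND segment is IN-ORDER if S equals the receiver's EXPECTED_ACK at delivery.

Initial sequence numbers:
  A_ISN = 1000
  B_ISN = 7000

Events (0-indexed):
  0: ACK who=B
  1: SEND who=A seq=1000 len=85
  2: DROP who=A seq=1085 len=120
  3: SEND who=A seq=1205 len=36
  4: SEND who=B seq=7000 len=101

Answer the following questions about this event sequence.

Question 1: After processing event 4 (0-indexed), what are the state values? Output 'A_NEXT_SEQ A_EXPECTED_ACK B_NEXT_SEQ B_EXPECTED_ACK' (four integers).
After event 0: A_seq=1000 A_ack=7000 B_seq=7000 B_ack=1000
After event 1: A_seq=1085 A_ack=7000 B_seq=7000 B_ack=1085
After event 2: A_seq=1205 A_ack=7000 B_seq=7000 B_ack=1085
After event 3: A_seq=1241 A_ack=7000 B_seq=7000 B_ack=1085
After event 4: A_seq=1241 A_ack=7101 B_seq=7101 B_ack=1085

1241 7101 7101 1085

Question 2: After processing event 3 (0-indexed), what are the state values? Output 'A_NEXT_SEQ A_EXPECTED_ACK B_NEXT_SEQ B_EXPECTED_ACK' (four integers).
After event 0: A_seq=1000 A_ack=7000 B_seq=7000 B_ack=1000
After event 1: A_seq=1085 A_ack=7000 B_seq=7000 B_ack=1085
After event 2: A_seq=1205 A_ack=7000 B_seq=7000 B_ack=1085
After event 3: A_seq=1241 A_ack=7000 B_seq=7000 B_ack=1085

1241 7000 7000 1085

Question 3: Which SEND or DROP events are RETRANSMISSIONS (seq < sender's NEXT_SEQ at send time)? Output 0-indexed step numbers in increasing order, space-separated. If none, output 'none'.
Step 1: SEND seq=1000 -> fresh
Step 2: DROP seq=1085 -> fresh
Step 3: SEND seq=1205 -> fresh
Step 4: SEND seq=7000 -> fresh

Answer: none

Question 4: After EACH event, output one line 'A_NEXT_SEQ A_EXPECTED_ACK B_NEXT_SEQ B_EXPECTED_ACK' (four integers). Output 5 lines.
1000 7000 7000 1000
1085 7000 7000 1085
1205 7000 7000 1085
1241 7000 7000 1085
1241 7101 7101 1085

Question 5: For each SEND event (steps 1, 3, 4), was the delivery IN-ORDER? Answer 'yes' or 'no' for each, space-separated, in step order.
Answer: yes no yes

Derivation:
Step 1: SEND seq=1000 -> in-order
Step 3: SEND seq=1205 -> out-of-order
Step 4: SEND seq=7000 -> in-order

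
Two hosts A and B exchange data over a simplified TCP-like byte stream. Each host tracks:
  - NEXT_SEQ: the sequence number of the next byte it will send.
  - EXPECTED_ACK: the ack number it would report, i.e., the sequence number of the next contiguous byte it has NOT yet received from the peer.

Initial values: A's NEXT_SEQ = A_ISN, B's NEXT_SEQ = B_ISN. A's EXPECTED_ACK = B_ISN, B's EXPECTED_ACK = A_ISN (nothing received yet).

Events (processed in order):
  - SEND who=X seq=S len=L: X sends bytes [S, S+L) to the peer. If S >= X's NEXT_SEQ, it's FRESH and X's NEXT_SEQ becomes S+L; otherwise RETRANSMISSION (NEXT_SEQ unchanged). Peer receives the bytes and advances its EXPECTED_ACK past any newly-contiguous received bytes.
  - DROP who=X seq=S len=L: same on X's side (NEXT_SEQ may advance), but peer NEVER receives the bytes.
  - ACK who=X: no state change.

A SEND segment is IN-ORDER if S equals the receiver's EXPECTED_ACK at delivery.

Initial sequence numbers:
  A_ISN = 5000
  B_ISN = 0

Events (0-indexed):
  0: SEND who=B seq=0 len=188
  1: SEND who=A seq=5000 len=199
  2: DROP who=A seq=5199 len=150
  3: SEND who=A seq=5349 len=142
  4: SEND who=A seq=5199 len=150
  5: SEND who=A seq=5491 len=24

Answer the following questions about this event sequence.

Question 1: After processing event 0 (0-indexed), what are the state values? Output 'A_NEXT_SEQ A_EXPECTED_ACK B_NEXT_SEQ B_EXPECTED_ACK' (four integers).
After event 0: A_seq=5000 A_ack=188 B_seq=188 B_ack=5000

5000 188 188 5000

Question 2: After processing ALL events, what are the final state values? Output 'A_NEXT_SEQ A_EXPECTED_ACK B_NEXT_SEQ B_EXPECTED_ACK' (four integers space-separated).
Answer: 5515 188 188 5515

Derivation:
After event 0: A_seq=5000 A_ack=188 B_seq=188 B_ack=5000
After event 1: A_seq=5199 A_ack=188 B_seq=188 B_ack=5199
After event 2: A_seq=5349 A_ack=188 B_seq=188 B_ack=5199
After event 3: A_seq=5491 A_ack=188 B_seq=188 B_ack=5199
After event 4: A_seq=5491 A_ack=188 B_seq=188 B_ack=5491
After event 5: A_seq=5515 A_ack=188 B_seq=188 B_ack=5515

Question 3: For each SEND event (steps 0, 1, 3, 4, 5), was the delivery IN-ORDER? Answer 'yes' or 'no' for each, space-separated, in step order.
Answer: yes yes no yes yes

Derivation:
Step 0: SEND seq=0 -> in-order
Step 1: SEND seq=5000 -> in-order
Step 3: SEND seq=5349 -> out-of-order
Step 4: SEND seq=5199 -> in-order
Step 5: SEND seq=5491 -> in-order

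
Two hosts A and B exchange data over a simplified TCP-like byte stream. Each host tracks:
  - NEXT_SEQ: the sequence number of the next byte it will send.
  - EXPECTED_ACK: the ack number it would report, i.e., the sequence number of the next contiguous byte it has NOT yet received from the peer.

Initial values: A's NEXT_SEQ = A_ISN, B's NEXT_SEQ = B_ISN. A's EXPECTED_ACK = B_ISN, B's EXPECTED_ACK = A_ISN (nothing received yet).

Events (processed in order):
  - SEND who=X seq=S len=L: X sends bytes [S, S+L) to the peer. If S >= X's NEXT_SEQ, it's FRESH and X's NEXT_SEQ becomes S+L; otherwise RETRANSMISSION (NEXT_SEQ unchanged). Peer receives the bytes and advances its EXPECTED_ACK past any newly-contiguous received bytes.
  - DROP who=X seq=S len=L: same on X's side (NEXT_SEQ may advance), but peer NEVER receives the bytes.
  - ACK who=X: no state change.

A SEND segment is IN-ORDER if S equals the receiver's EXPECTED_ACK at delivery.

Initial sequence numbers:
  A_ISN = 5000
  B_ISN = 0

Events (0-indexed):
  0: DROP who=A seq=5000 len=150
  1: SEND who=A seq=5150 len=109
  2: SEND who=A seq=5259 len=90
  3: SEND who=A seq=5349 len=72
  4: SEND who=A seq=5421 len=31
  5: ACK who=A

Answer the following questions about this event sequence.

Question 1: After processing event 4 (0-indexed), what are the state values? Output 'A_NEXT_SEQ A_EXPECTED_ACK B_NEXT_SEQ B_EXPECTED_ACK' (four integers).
After event 0: A_seq=5150 A_ack=0 B_seq=0 B_ack=5000
After event 1: A_seq=5259 A_ack=0 B_seq=0 B_ack=5000
After event 2: A_seq=5349 A_ack=0 B_seq=0 B_ack=5000
After event 3: A_seq=5421 A_ack=0 B_seq=0 B_ack=5000
After event 4: A_seq=5452 A_ack=0 B_seq=0 B_ack=5000

5452 0 0 5000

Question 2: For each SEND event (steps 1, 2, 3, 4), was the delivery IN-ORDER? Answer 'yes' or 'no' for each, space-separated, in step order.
Answer: no no no no

Derivation:
Step 1: SEND seq=5150 -> out-of-order
Step 2: SEND seq=5259 -> out-of-order
Step 3: SEND seq=5349 -> out-of-order
Step 4: SEND seq=5421 -> out-of-order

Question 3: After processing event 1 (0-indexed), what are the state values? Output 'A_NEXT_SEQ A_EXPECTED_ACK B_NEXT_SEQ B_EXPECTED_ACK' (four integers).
After event 0: A_seq=5150 A_ack=0 B_seq=0 B_ack=5000
After event 1: A_seq=5259 A_ack=0 B_seq=0 B_ack=5000

5259 0 0 5000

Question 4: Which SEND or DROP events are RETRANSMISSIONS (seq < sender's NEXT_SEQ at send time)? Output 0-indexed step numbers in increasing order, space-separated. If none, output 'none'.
Step 0: DROP seq=5000 -> fresh
Step 1: SEND seq=5150 -> fresh
Step 2: SEND seq=5259 -> fresh
Step 3: SEND seq=5349 -> fresh
Step 4: SEND seq=5421 -> fresh

Answer: none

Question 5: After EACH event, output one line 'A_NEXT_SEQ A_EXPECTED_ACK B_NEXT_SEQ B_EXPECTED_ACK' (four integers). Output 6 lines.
5150 0 0 5000
5259 0 0 5000
5349 0 0 5000
5421 0 0 5000
5452 0 0 5000
5452 0 0 5000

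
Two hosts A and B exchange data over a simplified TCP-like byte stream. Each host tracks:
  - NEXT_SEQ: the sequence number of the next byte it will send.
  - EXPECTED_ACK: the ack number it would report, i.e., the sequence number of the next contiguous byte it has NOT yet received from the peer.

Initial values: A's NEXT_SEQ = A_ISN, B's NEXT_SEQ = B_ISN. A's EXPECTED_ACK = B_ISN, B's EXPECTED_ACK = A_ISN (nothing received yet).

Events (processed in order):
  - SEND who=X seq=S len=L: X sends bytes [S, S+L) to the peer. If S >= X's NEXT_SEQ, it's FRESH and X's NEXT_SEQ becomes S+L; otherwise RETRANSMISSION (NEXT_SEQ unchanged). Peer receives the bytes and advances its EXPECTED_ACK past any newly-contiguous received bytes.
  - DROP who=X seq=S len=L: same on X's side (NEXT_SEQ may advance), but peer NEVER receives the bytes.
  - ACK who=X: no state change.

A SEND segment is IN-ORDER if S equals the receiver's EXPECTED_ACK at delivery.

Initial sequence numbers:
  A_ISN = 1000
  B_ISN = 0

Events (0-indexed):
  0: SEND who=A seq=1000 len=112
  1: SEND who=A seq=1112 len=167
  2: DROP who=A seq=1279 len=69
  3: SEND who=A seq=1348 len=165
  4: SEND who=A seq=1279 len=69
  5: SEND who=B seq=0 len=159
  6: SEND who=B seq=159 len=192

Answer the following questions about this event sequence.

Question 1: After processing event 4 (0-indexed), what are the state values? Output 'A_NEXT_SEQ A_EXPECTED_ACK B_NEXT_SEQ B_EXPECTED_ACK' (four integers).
After event 0: A_seq=1112 A_ack=0 B_seq=0 B_ack=1112
After event 1: A_seq=1279 A_ack=0 B_seq=0 B_ack=1279
After event 2: A_seq=1348 A_ack=0 B_seq=0 B_ack=1279
After event 3: A_seq=1513 A_ack=0 B_seq=0 B_ack=1279
After event 4: A_seq=1513 A_ack=0 B_seq=0 B_ack=1513

1513 0 0 1513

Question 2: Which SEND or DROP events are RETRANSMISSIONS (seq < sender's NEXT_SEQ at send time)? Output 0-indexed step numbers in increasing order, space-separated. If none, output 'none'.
Answer: 4

Derivation:
Step 0: SEND seq=1000 -> fresh
Step 1: SEND seq=1112 -> fresh
Step 2: DROP seq=1279 -> fresh
Step 3: SEND seq=1348 -> fresh
Step 4: SEND seq=1279 -> retransmit
Step 5: SEND seq=0 -> fresh
Step 6: SEND seq=159 -> fresh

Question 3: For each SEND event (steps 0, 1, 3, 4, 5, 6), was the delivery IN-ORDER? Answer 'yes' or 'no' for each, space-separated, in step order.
Answer: yes yes no yes yes yes

Derivation:
Step 0: SEND seq=1000 -> in-order
Step 1: SEND seq=1112 -> in-order
Step 3: SEND seq=1348 -> out-of-order
Step 4: SEND seq=1279 -> in-order
Step 5: SEND seq=0 -> in-order
Step 6: SEND seq=159 -> in-order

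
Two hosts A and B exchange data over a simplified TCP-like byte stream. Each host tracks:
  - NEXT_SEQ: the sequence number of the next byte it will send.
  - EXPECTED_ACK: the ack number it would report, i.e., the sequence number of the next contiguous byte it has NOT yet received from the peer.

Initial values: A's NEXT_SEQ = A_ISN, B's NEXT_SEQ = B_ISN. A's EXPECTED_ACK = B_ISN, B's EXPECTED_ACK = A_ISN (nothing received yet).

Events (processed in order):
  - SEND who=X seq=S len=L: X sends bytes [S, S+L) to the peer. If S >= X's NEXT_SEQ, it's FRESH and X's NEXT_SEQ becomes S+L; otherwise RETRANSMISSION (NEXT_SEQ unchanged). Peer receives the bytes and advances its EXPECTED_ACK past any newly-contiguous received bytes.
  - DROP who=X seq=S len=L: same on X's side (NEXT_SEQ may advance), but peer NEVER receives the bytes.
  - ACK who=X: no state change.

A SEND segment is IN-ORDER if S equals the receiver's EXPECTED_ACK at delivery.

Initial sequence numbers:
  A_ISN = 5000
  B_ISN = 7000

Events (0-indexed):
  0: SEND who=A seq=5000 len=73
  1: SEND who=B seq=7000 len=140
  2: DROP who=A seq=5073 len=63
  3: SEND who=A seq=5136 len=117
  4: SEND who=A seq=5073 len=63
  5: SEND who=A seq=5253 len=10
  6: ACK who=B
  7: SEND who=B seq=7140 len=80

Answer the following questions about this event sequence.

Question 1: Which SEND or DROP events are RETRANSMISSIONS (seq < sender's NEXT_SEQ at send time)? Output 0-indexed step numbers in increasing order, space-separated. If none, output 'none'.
Step 0: SEND seq=5000 -> fresh
Step 1: SEND seq=7000 -> fresh
Step 2: DROP seq=5073 -> fresh
Step 3: SEND seq=5136 -> fresh
Step 4: SEND seq=5073 -> retransmit
Step 5: SEND seq=5253 -> fresh
Step 7: SEND seq=7140 -> fresh

Answer: 4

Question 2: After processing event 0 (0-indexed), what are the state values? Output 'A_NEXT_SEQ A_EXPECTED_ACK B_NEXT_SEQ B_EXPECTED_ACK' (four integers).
After event 0: A_seq=5073 A_ack=7000 B_seq=7000 B_ack=5073

5073 7000 7000 5073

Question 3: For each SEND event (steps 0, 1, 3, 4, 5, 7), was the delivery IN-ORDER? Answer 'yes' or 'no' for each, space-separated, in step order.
Step 0: SEND seq=5000 -> in-order
Step 1: SEND seq=7000 -> in-order
Step 3: SEND seq=5136 -> out-of-order
Step 4: SEND seq=5073 -> in-order
Step 5: SEND seq=5253 -> in-order
Step 7: SEND seq=7140 -> in-order

Answer: yes yes no yes yes yes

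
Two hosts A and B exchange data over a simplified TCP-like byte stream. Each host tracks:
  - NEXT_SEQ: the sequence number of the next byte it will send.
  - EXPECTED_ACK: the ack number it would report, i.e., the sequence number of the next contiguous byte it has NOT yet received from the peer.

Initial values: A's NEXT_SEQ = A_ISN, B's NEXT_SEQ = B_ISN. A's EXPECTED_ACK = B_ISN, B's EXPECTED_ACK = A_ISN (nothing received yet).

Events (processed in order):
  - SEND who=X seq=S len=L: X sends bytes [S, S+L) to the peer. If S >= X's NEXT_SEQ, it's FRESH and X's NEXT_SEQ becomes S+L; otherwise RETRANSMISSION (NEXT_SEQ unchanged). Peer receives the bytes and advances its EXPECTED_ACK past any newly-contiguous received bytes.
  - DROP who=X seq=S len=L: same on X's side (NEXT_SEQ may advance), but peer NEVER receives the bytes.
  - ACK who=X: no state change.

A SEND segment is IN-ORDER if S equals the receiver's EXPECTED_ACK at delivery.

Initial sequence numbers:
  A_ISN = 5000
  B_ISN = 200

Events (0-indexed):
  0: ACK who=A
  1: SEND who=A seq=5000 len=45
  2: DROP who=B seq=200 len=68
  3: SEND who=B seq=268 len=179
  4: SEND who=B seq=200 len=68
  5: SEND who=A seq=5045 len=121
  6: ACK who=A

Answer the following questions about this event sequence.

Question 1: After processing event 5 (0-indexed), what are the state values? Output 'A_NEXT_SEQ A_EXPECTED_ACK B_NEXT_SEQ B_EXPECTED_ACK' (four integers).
After event 0: A_seq=5000 A_ack=200 B_seq=200 B_ack=5000
After event 1: A_seq=5045 A_ack=200 B_seq=200 B_ack=5045
After event 2: A_seq=5045 A_ack=200 B_seq=268 B_ack=5045
After event 3: A_seq=5045 A_ack=200 B_seq=447 B_ack=5045
After event 4: A_seq=5045 A_ack=447 B_seq=447 B_ack=5045
After event 5: A_seq=5166 A_ack=447 B_seq=447 B_ack=5166

5166 447 447 5166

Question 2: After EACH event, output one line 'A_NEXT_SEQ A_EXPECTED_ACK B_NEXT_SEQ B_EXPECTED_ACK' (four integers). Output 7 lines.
5000 200 200 5000
5045 200 200 5045
5045 200 268 5045
5045 200 447 5045
5045 447 447 5045
5166 447 447 5166
5166 447 447 5166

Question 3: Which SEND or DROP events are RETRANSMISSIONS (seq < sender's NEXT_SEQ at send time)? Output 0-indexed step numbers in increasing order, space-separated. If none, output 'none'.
Step 1: SEND seq=5000 -> fresh
Step 2: DROP seq=200 -> fresh
Step 3: SEND seq=268 -> fresh
Step 4: SEND seq=200 -> retransmit
Step 5: SEND seq=5045 -> fresh

Answer: 4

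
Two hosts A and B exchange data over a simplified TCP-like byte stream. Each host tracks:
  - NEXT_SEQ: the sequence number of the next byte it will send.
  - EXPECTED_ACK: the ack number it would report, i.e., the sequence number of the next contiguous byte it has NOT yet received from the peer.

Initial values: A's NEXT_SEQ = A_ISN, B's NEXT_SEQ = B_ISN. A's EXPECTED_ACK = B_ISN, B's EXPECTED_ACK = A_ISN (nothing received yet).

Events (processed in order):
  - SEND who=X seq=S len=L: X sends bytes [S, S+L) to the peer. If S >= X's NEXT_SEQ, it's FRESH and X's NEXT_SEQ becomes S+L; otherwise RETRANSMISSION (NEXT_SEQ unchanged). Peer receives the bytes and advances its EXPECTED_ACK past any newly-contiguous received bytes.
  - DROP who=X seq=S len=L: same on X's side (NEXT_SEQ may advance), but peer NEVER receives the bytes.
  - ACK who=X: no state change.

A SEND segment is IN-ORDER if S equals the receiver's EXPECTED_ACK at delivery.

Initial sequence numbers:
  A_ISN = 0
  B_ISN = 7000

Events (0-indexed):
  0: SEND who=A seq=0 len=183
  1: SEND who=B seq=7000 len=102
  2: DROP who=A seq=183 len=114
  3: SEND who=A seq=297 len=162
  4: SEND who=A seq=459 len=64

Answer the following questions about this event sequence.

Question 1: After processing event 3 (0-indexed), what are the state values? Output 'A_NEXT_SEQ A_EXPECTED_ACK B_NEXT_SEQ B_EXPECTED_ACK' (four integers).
After event 0: A_seq=183 A_ack=7000 B_seq=7000 B_ack=183
After event 1: A_seq=183 A_ack=7102 B_seq=7102 B_ack=183
After event 2: A_seq=297 A_ack=7102 B_seq=7102 B_ack=183
After event 3: A_seq=459 A_ack=7102 B_seq=7102 B_ack=183

459 7102 7102 183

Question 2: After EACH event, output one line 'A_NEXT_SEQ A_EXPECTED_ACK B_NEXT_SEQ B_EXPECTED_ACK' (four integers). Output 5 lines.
183 7000 7000 183
183 7102 7102 183
297 7102 7102 183
459 7102 7102 183
523 7102 7102 183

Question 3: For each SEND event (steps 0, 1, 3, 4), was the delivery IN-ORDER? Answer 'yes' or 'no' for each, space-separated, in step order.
Step 0: SEND seq=0 -> in-order
Step 1: SEND seq=7000 -> in-order
Step 3: SEND seq=297 -> out-of-order
Step 4: SEND seq=459 -> out-of-order

Answer: yes yes no no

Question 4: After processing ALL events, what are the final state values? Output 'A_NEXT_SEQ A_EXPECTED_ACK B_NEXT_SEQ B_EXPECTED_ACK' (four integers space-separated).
After event 0: A_seq=183 A_ack=7000 B_seq=7000 B_ack=183
After event 1: A_seq=183 A_ack=7102 B_seq=7102 B_ack=183
After event 2: A_seq=297 A_ack=7102 B_seq=7102 B_ack=183
After event 3: A_seq=459 A_ack=7102 B_seq=7102 B_ack=183
After event 4: A_seq=523 A_ack=7102 B_seq=7102 B_ack=183

Answer: 523 7102 7102 183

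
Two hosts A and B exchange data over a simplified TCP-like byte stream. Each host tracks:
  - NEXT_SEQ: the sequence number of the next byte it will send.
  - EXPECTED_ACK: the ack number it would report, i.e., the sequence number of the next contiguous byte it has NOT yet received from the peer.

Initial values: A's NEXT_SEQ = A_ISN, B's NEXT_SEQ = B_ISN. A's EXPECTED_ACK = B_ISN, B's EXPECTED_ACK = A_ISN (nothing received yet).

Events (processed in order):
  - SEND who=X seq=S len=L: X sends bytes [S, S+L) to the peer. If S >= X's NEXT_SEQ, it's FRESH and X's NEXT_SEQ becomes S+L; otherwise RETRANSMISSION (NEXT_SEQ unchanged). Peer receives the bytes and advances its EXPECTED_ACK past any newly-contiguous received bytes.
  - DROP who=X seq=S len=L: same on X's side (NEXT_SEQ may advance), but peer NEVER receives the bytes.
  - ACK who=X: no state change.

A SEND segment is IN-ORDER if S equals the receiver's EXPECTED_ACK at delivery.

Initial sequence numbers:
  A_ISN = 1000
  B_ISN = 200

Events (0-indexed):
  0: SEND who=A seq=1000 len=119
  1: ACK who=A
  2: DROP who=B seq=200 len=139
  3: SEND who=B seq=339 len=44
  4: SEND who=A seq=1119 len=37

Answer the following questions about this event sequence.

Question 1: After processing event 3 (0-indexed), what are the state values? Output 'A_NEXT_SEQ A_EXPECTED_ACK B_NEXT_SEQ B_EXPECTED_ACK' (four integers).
After event 0: A_seq=1119 A_ack=200 B_seq=200 B_ack=1119
After event 1: A_seq=1119 A_ack=200 B_seq=200 B_ack=1119
After event 2: A_seq=1119 A_ack=200 B_seq=339 B_ack=1119
After event 3: A_seq=1119 A_ack=200 B_seq=383 B_ack=1119

1119 200 383 1119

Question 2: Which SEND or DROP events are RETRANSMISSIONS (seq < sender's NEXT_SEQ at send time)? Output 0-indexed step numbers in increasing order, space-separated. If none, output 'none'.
Answer: none

Derivation:
Step 0: SEND seq=1000 -> fresh
Step 2: DROP seq=200 -> fresh
Step 3: SEND seq=339 -> fresh
Step 4: SEND seq=1119 -> fresh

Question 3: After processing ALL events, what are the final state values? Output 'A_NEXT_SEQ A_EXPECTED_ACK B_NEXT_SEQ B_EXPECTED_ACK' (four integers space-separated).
Answer: 1156 200 383 1156

Derivation:
After event 0: A_seq=1119 A_ack=200 B_seq=200 B_ack=1119
After event 1: A_seq=1119 A_ack=200 B_seq=200 B_ack=1119
After event 2: A_seq=1119 A_ack=200 B_seq=339 B_ack=1119
After event 3: A_seq=1119 A_ack=200 B_seq=383 B_ack=1119
After event 4: A_seq=1156 A_ack=200 B_seq=383 B_ack=1156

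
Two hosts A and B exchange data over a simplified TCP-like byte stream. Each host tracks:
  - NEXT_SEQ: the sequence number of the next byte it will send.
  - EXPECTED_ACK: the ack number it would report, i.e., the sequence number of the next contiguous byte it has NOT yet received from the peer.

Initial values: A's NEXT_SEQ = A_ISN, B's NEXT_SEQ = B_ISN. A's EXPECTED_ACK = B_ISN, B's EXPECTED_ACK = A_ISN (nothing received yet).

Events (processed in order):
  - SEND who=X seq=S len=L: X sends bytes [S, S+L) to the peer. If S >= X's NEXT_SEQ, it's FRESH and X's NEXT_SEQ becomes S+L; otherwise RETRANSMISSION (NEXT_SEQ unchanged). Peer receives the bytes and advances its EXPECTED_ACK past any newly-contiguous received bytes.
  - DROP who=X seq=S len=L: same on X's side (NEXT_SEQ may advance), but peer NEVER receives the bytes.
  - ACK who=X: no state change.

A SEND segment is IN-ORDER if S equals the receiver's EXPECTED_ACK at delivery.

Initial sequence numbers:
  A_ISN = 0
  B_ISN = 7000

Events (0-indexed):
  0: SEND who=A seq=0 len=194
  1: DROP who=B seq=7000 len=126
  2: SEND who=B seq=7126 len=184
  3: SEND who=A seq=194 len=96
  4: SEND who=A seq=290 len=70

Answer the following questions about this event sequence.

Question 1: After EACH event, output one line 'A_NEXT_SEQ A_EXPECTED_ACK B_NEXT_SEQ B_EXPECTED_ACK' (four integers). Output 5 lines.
194 7000 7000 194
194 7000 7126 194
194 7000 7310 194
290 7000 7310 290
360 7000 7310 360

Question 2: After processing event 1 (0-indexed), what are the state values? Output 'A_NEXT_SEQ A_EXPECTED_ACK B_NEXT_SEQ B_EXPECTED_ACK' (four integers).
After event 0: A_seq=194 A_ack=7000 B_seq=7000 B_ack=194
After event 1: A_seq=194 A_ack=7000 B_seq=7126 B_ack=194

194 7000 7126 194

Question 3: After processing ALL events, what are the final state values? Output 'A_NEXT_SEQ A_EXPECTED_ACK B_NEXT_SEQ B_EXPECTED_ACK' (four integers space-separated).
Answer: 360 7000 7310 360

Derivation:
After event 0: A_seq=194 A_ack=7000 B_seq=7000 B_ack=194
After event 1: A_seq=194 A_ack=7000 B_seq=7126 B_ack=194
After event 2: A_seq=194 A_ack=7000 B_seq=7310 B_ack=194
After event 3: A_seq=290 A_ack=7000 B_seq=7310 B_ack=290
After event 4: A_seq=360 A_ack=7000 B_seq=7310 B_ack=360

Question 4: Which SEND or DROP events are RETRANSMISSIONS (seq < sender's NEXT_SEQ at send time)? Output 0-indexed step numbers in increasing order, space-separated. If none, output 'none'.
Step 0: SEND seq=0 -> fresh
Step 1: DROP seq=7000 -> fresh
Step 2: SEND seq=7126 -> fresh
Step 3: SEND seq=194 -> fresh
Step 4: SEND seq=290 -> fresh

Answer: none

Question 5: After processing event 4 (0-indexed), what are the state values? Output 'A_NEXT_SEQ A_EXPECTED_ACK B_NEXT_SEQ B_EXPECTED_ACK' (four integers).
After event 0: A_seq=194 A_ack=7000 B_seq=7000 B_ack=194
After event 1: A_seq=194 A_ack=7000 B_seq=7126 B_ack=194
After event 2: A_seq=194 A_ack=7000 B_seq=7310 B_ack=194
After event 3: A_seq=290 A_ack=7000 B_seq=7310 B_ack=290
After event 4: A_seq=360 A_ack=7000 B_seq=7310 B_ack=360

360 7000 7310 360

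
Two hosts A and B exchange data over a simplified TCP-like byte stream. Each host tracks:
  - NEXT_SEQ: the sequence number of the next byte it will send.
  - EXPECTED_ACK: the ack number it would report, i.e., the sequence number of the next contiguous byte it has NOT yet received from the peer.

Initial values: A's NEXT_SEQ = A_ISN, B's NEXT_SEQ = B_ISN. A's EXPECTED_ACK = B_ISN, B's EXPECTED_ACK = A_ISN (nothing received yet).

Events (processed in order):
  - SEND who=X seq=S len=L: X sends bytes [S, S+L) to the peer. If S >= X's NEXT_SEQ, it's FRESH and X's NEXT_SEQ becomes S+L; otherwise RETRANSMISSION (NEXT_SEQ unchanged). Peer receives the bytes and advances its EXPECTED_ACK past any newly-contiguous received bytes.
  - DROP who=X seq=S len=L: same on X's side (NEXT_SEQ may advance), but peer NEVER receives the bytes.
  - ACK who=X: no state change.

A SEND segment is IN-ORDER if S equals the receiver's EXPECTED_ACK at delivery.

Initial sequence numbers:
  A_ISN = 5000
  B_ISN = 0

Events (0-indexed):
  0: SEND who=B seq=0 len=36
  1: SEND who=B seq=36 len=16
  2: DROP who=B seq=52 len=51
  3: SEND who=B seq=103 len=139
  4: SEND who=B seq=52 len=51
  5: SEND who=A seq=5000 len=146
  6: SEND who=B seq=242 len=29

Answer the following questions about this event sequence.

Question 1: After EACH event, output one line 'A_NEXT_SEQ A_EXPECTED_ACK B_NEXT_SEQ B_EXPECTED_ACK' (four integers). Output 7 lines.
5000 36 36 5000
5000 52 52 5000
5000 52 103 5000
5000 52 242 5000
5000 242 242 5000
5146 242 242 5146
5146 271 271 5146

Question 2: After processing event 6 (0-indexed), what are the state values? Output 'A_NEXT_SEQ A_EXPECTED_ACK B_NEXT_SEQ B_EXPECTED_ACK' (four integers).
After event 0: A_seq=5000 A_ack=36 B_seq=36 B_ack=5000
After event 1: A_seq=5000 A_ack=52 B_seq=52 B_ack=5000
After event 2: A_seq=5000 A_ack=52 B_seq=103 B_ack=5000
After event 3: A_seq=5000 A_ack=52 B_seq=242 B_ack=5000
After event 4: A_seq=5000 A_ack=242 B_seq=242 B_ack=5000
After event 5: A_seq=5146 A_ack=242 B_seq=242 B_ack=5146
After event 6: A_seq=5146 A_ack=271 B_seq=271 B_ack=5146

5146 271 271 5146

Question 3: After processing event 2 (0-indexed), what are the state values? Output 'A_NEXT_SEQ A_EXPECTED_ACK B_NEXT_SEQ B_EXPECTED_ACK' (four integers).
After event 0: A_seq=5000 A_ack=36 B_seq=36 B_ack=5000
After event 1: A_seq=5000 A_ack=52 B_seq=52 B_ack=5000
After event 2: A_seq=5000 A_ack=52 B_seq=103 B_ack=5000

5000 52 103 5000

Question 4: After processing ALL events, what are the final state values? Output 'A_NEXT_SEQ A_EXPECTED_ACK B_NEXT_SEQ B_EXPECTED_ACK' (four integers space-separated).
Answer: 5146 271 271 5146

Derivation:
After event 0: A_seq=5000 A_ack=36 B_seq=36 B_ack=5000
After event 1: A_seq=5000 A_ack=52 B_seq=52 B_ack=5000
After event 2: A_seq=5000 A_ack=52 B_seq=103 B_ack=5000
After event 3: A_seq=5000 A_ack=52 B_seq=242 B_ack=5000
After event 4: A_seq=5000 A_ack=242 B_seq=242 B_ack=5000
After event 5: A_seq=5146 A_ack=242 B_seq=242 B_ack=5146
After event 6: A_seq=5146 A_ack=271 B_seq=271 B_ack=5146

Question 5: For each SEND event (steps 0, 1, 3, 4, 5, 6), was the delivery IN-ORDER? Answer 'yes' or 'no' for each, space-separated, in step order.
Step 0: SEND seq=0 -> in-order
Step 1: SEND seq=36 -> in-order
Step 3: SEND seq=103 -> out-of-order
Step 4: SEND seq=52 -> in-order
Step 5: SEND seq=5000 -> in-order
Step 6: SEND seq=242 -> in-order

Answer: yes yes no yes yes yes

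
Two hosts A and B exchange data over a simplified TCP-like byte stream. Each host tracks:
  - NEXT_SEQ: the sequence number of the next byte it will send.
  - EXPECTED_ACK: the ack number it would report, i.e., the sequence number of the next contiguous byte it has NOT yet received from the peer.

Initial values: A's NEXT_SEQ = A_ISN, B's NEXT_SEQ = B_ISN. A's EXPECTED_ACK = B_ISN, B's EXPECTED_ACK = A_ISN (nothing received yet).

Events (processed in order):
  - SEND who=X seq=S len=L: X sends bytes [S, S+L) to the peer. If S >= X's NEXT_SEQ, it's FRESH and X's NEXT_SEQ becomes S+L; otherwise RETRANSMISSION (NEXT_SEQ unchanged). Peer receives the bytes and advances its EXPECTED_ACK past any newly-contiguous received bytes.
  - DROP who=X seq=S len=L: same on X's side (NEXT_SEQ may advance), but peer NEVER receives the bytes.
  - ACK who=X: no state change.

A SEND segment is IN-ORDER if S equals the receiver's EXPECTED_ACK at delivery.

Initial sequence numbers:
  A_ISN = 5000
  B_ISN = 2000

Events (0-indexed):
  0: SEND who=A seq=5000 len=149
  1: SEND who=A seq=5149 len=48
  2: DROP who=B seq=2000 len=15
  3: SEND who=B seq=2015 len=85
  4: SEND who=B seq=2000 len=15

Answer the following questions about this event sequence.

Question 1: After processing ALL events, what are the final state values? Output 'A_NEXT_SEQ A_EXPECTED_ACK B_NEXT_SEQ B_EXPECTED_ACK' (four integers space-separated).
After event 0: A_seq=5149 A_ack=2000 B_seq=2000 B_ack=5149
After event 1: A_seq=5197 A_ack=2000 B_seq=2000 B_ack=5197
After event 2: A_seq=5197 A_ack=2000 B_seq=2015 B_ack=5197
After event 3: A_seq=5197 A_ack=2000 B_seq=2100 B_ack=5197
After event 4: A_seq=5197 A_ack=2100 B_seq=2100 B_ack=5197

Answer: 5197 2100 2100 5197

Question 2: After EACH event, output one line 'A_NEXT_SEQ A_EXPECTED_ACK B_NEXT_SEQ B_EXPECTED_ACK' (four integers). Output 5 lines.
5149 2000 2000 5149
5197 2000 2000 5197
5197 2000 2015 5197
5197 2000 2100 5197
5197 2100 2100 5197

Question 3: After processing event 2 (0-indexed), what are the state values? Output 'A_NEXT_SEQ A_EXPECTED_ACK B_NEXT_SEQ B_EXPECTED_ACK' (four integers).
After event 0: A_seq=5149 A_ack=2000 B_seq=2000 B_ack=5149
After event 1: A_seq=5197 A_ack=2000 B_seq=2000 B_ack=5197
After event 2: A_seq=5197 A_ack=2000 B_seq=2015 B_ack=5197

5197 2000 2015 5197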